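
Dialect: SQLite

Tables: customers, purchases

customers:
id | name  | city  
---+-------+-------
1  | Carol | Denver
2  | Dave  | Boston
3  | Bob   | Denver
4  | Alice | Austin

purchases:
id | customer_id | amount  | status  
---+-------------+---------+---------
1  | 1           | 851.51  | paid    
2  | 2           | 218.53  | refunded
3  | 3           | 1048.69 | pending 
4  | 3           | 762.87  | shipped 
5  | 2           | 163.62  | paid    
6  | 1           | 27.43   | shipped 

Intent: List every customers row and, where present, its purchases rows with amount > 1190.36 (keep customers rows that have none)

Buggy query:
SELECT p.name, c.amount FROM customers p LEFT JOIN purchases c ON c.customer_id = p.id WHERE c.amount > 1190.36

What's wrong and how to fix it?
Bug: A WHERE condition on the right-hand table after LEFT JOIN drops unmatched parents

Fix: Put 'c.amount > 1190.36' in the JOIN's ON clause instead of WHERE

Corrected query:
SELECT p.name, c.amount FROM customers p LEFT JOIN purchases c ON c.customer_id = p.id AND c.amount > 1190.36

Result:
name  | amount
------+-------
Carol | NULL  
Dave  | NULL  
Bob   | NULL  
Alice | NULL  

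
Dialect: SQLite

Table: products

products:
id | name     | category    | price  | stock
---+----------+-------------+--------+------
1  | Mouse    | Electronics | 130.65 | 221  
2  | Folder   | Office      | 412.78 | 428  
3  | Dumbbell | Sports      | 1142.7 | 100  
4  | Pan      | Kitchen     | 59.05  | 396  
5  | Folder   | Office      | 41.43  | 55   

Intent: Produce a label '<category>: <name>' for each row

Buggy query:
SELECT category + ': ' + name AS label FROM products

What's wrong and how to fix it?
Bug: '+' is numeric addition; on text columns SQLite converts them to 0 instead of concatenating

Fix: Replace + with || to concatenate text

Corrected query:
SELECT category || ': ' || name AS label FROM products

Result:
label             
------------------
Electronics: Mouse
Office: Folder    
Sports: Dumbbell  
Kitchen: Pan      
Office: Folder    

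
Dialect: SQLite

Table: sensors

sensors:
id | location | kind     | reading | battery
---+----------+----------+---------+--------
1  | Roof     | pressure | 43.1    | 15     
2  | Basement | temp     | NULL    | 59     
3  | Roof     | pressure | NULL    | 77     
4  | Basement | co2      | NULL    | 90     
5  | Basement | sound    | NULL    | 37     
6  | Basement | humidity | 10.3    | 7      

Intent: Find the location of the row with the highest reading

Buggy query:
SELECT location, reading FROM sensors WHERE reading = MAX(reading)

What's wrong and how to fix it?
Bug: WHERE is evaluated per row; an aggregate over the whole table isn't defined there

Fix: Use a subquery: WHERE reading = (SELECT MAX(reading) FROM sensors)

Corrected query:
SELECT location, reading FROM sensors WHERE reading = (SELECT MAX(reading) FROM sensors)

Result:
location | reading
---------+--------
Roof     | 43.1   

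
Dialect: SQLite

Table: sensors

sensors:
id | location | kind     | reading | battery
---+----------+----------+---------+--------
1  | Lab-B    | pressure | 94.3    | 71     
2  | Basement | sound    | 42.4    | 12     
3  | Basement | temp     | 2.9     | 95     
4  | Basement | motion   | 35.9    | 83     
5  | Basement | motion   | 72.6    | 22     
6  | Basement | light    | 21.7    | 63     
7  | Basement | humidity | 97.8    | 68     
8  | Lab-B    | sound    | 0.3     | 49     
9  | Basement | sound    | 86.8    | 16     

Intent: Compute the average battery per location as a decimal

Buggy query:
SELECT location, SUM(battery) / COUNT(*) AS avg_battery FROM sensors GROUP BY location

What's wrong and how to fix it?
Bug: Both operands are integers, so '/' performs integer division and truncates

Fix: Multiply by 1.0 (or CAST to REAL) to force floating-point division

Corrected query:
SELECT location, SUM(battery) * 1.0 / COUNT(*) AS avg_battery FROM sensors GROUP BY location

Result:
location | avg_battery
---------+------------
Basement | 51.285714  
Lab-B    | 60         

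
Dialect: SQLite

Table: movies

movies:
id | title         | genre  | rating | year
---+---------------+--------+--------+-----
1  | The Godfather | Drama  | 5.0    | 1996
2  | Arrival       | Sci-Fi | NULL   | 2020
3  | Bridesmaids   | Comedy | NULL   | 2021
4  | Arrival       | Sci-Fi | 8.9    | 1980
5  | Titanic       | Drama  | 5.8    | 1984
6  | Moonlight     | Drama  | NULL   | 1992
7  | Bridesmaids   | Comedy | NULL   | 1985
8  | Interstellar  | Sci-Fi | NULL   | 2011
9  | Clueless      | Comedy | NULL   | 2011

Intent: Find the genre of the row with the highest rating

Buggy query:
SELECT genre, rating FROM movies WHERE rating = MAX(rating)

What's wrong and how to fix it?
Bug: WHERE is evaluated per row; an aggregate over the whole table isn't defined there

Fix: Wrap MAX in a scalar subquery so WHERE compares against a single value

Corrected query:
SELECT genre, rating FROM movies WHERE rating = (SELECT MAX(rating) FROM movies)

Result:
genre  | rating
-------+-------
Sci-Fi | 8.9   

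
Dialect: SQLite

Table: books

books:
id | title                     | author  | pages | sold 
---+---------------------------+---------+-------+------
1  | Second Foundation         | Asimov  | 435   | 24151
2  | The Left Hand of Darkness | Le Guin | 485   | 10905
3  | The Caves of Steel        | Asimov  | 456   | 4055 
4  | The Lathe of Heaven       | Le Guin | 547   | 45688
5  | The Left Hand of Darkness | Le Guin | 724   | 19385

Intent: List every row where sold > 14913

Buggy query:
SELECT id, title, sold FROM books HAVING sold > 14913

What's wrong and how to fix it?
Bug: This is a non-aggregate query (no GROUP BY, no aggregates), so in SQLite the HAVING clause is invalid here; a row-level condition belongs in WHERE

Fix: Use WHERE for row-level filtering

Corrected query:
SELECT id, title, sold FROM books WHERE sold > 14913

Result:
id | title                     | sold 
---+---------------------------+------
1  | Second Foundation         | 24151
4  | The Lathe of Heaven       | 45688
5  | The Left Hand of Darkness | 19385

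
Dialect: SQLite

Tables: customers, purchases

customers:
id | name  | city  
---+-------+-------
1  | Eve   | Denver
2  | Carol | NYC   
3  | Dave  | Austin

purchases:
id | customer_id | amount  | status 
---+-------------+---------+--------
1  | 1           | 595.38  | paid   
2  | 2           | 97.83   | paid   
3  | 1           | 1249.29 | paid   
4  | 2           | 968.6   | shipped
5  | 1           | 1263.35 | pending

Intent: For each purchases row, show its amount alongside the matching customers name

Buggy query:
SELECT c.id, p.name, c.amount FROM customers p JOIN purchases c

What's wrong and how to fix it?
Bug: Missing join condition: each purchases row is matched to all customers rows instead of just its own

Fix: Add ON c.customer_id = p.id to the JOIN

Corrected query:
SELECT c.id, p.name, c.amount FROM customers p JOIN purchases c ON c.customer_id = p.id

Result:
id | name  | amount 
---+-------+--------
1  | Eve   | 595.38 
2  | Carol | 97.83  
3  | Eve   | 1249.29
4  | Carol | 968.6  
5  | Eve   | 1263.35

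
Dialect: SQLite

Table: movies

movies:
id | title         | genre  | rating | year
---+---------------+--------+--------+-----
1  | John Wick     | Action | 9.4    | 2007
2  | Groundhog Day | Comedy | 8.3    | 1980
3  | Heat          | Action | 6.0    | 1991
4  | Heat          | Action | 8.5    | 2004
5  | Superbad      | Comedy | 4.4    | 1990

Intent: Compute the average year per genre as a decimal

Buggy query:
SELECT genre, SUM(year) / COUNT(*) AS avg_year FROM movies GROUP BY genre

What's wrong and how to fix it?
Bug: SUM(year) and COUNT(*) are both integers; the division truncates the fractional part

Fix: Cast one side to REAL so the division keeps the fractional part

Corrected query:
SELECT genre, SUM(year) * 1.0 / COUNT(*) AS avg_year FROM movies GROUP BY genre

Result:
genre  | avg_year   
-------+------------
Action | 2000.666667
Comedy | 1985       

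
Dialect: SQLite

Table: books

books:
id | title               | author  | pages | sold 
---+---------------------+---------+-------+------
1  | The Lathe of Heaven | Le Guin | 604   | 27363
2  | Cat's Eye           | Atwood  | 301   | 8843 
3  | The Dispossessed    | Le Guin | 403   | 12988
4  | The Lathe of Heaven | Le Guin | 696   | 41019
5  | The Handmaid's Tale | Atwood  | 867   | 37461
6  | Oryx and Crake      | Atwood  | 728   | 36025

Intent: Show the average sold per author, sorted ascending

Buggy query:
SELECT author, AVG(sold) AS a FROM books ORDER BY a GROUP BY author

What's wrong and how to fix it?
Bug: GROUP BY must precede ORDER BY

Fix: Move ORDER BY to the end, after GROUP BY

Corrected query:
SELECT author, AVG(sold) AS a FROM books GROUP BY author ORDER BY a

Result:
author  | a           
--------+-------------
Le Guin | 27123.333333
Atwood  | 27443       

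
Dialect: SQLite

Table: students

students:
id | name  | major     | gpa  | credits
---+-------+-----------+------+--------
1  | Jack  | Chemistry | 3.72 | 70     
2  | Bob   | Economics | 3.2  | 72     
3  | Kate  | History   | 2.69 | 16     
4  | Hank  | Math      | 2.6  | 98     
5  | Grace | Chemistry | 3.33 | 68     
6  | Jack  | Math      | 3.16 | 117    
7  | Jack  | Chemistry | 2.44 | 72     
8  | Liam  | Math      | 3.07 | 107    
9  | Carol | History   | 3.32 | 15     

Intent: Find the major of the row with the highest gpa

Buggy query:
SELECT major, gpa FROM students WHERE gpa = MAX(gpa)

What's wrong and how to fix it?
Bug: WHERE is evaluated per row; an aggregate over the whole table isn't defined there

Fix: Wrap MAX in a scalar subquery so WHERE compares against a single value

Corrected query:
SELECT major, gpa FROM students WHERE gpa = (SELECT MAX(gpa) FROM students)

Result:
major     | gpa 
----------+-----
Chemistry | 3.72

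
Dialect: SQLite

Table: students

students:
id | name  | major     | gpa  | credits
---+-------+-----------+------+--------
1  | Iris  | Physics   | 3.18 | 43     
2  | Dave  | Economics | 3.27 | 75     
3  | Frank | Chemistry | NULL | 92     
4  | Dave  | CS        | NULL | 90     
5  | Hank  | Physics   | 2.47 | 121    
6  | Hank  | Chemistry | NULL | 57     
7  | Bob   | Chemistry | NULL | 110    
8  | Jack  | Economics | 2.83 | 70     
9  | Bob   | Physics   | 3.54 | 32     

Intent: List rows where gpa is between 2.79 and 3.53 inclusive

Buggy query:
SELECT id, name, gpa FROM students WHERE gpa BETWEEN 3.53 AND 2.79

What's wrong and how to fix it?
Bug: BETWEEN expects the lower bound first; with 3.53 AND 2.79 the range is empty

Fix: Write BETWEEN 2.79 AND 3.53

Corrected query:
SELECT id, name, gpa FROM students WHERE gpa BETWEEN 2.79 AND 3.53

Result:
id | name | gpa 
---+------+-----
1  | Iris | 3.18
2  | Dave | 3.27
8  | Jack | 2.83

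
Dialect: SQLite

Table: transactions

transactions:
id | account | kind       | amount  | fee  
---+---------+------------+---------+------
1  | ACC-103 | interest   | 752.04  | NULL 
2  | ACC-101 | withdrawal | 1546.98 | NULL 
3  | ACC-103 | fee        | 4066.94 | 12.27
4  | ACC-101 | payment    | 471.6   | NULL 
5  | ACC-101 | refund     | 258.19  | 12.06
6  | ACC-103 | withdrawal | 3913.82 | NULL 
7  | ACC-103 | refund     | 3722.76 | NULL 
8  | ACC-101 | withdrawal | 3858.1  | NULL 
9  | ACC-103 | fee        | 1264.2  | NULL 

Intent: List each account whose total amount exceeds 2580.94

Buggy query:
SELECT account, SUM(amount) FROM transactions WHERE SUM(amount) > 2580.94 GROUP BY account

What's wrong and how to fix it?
Bug: WHERE runs before GROUP BY, so aggregates aren't available there

Fix: Use HAVING (which filters groups after aggregation) instead of WHERE

Corrected query:
SELECT account, SUM(amount) FROM transactions GROUP BY account HAVING SUM(amount) > 2580.94

Result:
account | SUM(amount)
--------+------------
ACC-101 | 6134.87    
ACC-103 | 13719.76   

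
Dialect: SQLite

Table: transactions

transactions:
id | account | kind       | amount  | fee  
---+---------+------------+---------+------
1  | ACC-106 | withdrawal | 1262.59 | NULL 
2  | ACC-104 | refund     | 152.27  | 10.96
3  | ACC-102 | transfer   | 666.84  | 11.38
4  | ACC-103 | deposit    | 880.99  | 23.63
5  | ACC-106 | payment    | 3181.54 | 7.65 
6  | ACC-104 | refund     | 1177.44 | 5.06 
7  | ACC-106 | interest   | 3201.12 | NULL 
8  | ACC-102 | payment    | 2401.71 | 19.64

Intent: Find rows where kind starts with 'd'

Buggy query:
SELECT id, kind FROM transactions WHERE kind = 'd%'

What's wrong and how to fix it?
Bug: '=' compares the literal string including the % character; pattern matching needs LIKE

Fix: Replace '=' with LIKE so 'd%' is treated as a pattern

Corrected query:
SELECT id, kind FROM transactions WHERE kind LIKE 'd%'

Result:
id | kind   
---+--------
4  | deposit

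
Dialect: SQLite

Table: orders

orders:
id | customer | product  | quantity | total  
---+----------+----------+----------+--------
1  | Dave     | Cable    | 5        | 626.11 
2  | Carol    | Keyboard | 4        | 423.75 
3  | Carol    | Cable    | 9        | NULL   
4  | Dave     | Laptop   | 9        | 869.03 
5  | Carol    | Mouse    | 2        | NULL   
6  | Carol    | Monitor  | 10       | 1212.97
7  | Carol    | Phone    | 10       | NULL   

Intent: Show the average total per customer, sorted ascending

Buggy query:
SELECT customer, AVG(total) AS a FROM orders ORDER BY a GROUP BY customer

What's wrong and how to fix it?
Bug: ORDER BY appears before GROUP BY; SQL clause order requires GROUP BY first

Fix: Reorder: SELECT … FROM … GROUP BY … ORDER BY …

Corrected query:
SELECT customer, AVG(total) AS a FROM orders GROUP BY customer ORDER BY a

Result:
customer | a     
---------+-------
Dave     | 747.57
Carol    | 818.36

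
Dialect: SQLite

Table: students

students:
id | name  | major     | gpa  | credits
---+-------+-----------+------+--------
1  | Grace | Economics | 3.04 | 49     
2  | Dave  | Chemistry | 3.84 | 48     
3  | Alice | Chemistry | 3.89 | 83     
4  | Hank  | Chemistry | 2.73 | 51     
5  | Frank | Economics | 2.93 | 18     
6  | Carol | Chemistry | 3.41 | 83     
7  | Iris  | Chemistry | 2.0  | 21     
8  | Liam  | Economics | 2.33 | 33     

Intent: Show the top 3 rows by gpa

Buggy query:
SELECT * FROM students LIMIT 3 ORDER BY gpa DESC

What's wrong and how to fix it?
Bug: ORDER BY cannot follow LIMIT; LIMIT is the final clause

Fix: Swap the clauses: ORDER BY first, then LIMIT

Corrected query:
SELECT * FROM students ORDER BY gpa DESC LIMIT 3

Result:
id | name  | major     | gpa  | credits
---+-------+-----------+------+--------
3  | Alice | Chemistry | 3.89 | 83     
2  | Dave  | Chemistry | 3.84 | 48     
6  | Carol | Chemistry | 3.41 | 83     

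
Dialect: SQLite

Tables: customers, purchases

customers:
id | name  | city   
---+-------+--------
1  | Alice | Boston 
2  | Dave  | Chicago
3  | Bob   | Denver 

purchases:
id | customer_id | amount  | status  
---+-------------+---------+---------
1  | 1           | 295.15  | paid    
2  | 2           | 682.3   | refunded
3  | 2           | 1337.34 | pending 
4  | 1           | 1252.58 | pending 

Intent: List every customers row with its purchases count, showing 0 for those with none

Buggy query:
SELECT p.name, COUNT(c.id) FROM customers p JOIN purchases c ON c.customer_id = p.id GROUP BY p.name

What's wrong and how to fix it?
Bug: An inner join excludes parents with zero children

Fix: Switch to LEFT JOIN to retain unmatched parent rows

Corrected query:
SELECT p.name, COUNT(c.id) FROM customers p LEFT JOIN purchases c ON c.customer_id = p.id GROUP BY p.name

Result:
name  | COUNT(c.id)
------+------------
Alice | 2          
Bob   | 0          
Dave  | 2          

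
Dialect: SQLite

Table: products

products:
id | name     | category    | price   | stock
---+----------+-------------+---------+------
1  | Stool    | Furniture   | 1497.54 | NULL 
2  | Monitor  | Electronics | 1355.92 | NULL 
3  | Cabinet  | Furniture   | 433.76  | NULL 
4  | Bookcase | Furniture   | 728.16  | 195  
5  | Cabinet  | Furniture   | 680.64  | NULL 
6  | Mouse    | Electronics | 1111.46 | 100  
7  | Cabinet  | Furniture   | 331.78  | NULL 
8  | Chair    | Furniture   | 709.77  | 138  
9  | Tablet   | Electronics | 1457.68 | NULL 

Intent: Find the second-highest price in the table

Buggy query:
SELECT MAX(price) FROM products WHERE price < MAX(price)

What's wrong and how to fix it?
Bug: The inner MAX is an aggregate inside WHERE, which is not allowed

Fix: Put the inner MAX in a scalar subquery

Corrected query:
SELECT MAX(price) FROM products WHERE price < (SELECT MAX(price) FROM products)

Result:
MAX(price)
----------
1457.68   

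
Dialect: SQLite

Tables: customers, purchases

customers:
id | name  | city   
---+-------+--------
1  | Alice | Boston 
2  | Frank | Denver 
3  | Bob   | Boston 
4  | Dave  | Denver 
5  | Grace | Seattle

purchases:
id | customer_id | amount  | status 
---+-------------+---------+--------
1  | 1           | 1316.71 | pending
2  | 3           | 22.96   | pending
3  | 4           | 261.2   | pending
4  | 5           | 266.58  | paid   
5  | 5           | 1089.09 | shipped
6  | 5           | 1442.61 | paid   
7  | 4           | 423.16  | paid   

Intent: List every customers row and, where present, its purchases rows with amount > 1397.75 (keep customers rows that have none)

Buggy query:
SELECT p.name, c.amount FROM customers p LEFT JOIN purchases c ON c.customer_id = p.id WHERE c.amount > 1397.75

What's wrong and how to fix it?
Bug: A WHERE condition on the right-hand table after LEFT JOIN drops unmatched parents

Fix: Put 'c.amount > 1397.75' in the JOIN's ON clause instead of WHERE

Corrected query:
SELECT p.name, c.amount FROM customers p LEFT JOIN purchases c ON c.customer_id = p.id AND c.amount > 1397.75

Result:
name  | amount 
------+--------
Alice | NULL   
Frank | NULL   
Bob   | NULL   
Dave  | NULL   
Grace | 1442.61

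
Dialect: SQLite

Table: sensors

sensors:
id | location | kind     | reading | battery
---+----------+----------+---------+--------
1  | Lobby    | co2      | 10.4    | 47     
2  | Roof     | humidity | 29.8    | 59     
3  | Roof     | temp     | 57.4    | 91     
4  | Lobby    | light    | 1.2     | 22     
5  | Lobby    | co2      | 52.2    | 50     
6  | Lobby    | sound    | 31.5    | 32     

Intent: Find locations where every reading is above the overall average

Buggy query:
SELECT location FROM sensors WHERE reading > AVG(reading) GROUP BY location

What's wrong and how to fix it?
Bug: AVG() is an aggregate; it can't sit directly in WHERE

Fix: Compute the overall average in a scalar subquery and compare each group's MIN against it in HAVING

Corrected query:
SELECT location FROM sensors GROUP BY location HAVING MIN(reading) > (SELECT AVG(reading) FROM sensors)

Result:
(no rows)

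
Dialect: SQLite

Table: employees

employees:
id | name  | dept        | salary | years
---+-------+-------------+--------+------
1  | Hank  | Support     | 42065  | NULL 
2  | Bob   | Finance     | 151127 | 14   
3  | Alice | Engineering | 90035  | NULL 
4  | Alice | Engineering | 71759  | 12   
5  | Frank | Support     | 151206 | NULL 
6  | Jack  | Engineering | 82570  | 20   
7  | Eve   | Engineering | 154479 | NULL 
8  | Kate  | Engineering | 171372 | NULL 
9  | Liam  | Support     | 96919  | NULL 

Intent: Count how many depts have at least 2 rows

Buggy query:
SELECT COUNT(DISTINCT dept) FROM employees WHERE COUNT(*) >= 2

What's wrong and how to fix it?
Bug: COUNT(*) cannot appear in WHERE; the per-group count doesn't exist yet

Fix: Group first with HAVING COUNT(*) >= 2, then COUNT the resulting groups

Corrected query:
SELECT COUNT(*) FROM (SELECT dept FROM employees GROUP BY dept HAVING COUNT(*) >= 2)

Result:
COUNT(*)
--------
2       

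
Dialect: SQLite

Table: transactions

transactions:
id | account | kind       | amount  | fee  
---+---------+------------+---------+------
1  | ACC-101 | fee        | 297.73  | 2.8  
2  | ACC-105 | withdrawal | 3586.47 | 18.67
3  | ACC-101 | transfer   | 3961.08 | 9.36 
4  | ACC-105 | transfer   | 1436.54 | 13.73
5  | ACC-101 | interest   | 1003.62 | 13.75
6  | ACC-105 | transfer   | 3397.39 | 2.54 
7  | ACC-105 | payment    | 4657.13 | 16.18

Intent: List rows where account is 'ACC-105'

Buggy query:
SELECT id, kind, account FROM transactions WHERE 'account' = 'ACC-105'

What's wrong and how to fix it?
Bug: Single quotes denote string literals in SQL; the column name is being compared as a constant string

Fix: Reference the column as account without single quotes

Corrected query:
SELECT id, kind, account FROM transactions WHERE account = 'ACC-105'

Result:
id | kind       | account
---+------------+--------
2  | withdrawal | ACC-105
4  | transfer   | ACC-105
6  | transfer   | ACC-105
7  | payment    | ACC-105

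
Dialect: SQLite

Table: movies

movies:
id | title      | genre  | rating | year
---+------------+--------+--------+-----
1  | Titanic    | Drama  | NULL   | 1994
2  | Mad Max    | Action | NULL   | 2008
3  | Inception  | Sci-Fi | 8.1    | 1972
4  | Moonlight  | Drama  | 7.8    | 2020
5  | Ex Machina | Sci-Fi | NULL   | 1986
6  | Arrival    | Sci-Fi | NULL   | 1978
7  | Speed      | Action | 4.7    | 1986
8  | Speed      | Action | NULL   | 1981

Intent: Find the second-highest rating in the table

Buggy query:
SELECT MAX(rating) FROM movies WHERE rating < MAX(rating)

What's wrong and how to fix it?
Bug: The inner MAX is an aggregate inside WHERE, which is not allowed

Fix: Put the inner MAX in a scalar subquery

Corrected query:
SELECT MAX(rating) FROM movies WHERE rating < (SELECT MAX(rating) FROM movies)

Result:
MAX(rating)
-----------
7.8        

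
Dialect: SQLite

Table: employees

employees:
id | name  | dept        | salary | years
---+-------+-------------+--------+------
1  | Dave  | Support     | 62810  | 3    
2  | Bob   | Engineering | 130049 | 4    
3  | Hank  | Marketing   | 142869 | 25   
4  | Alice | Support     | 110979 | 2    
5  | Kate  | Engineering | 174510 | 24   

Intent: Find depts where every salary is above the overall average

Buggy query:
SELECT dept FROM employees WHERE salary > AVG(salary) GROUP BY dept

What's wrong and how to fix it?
Bug: WHERE evaluates per row before aggregation, so AVG() is unavailable

Fix: Use a subquery for AVG and a HAVING MIN(...) filter so the condition holds for every row in the group

Corrected query:
SELECT dept FROM employees GROUP BY dept HAVING MIN(salary) > (SELECT AVG(salary) FROM employees)

Result:
dept       
-----------
Engineering
Marketing  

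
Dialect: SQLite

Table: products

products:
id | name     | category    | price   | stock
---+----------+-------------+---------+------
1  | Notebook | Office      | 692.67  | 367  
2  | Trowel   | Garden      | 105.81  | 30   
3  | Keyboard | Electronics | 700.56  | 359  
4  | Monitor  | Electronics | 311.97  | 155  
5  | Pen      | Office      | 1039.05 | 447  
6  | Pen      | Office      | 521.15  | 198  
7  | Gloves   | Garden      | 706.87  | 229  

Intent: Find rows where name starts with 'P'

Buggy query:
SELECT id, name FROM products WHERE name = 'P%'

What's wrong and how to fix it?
Bug: Wildcards only work with LIKE; '=' treats '%' as a literal character

Fix: Replace '=' with LIKE so 'P%' is treated as a pattern

Corrected query:
SELECT id, name FROM products WHERE name LIKE 'P%'

Result:
id | name
---+-----
5  | Pen 
6  | Pen 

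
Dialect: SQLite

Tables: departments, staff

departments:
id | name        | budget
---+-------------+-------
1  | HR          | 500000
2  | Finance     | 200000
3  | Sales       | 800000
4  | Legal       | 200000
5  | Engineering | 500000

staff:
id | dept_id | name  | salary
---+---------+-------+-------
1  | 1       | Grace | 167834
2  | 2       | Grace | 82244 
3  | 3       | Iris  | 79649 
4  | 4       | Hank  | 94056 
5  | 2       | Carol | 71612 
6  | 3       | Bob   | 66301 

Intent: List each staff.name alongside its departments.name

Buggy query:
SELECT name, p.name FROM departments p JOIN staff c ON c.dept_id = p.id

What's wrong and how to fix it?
Bug: Both tables have a 'name' column; the unqualified reference is ambiguous

Fix: Qualify the column with its table alias (c.name)

Corrected query:
SELECT c.name, p.name FROM departments p JOIN staff c ON c.dept_id = p.id

Result:
name  | name   
------+--------
Grace | HR     
Grace | Finance
Iris  | Sales  
Hank  | Legal  
Carol | Finance
Bob   | Sales  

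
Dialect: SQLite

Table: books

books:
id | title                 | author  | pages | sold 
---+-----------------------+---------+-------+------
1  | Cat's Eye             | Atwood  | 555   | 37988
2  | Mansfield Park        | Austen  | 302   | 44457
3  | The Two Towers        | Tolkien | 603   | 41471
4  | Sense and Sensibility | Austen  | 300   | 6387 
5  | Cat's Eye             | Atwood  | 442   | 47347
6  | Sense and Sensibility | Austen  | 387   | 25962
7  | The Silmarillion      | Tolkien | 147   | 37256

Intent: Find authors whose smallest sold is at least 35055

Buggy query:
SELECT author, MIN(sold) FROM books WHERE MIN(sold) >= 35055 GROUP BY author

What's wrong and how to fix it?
Bug: MIN() in WHERE is a misuse of aggregate

Fix: Use HAVING for the per-group MIN condition

Corrected query:
SELECT author, MIN(sold) FROM books GROUP BY author HAVING MIN(sold) >= 35055

Result:
author  | MIN(sold)
--------+----------
Atwood  | 37988    
Tolkien | 37256    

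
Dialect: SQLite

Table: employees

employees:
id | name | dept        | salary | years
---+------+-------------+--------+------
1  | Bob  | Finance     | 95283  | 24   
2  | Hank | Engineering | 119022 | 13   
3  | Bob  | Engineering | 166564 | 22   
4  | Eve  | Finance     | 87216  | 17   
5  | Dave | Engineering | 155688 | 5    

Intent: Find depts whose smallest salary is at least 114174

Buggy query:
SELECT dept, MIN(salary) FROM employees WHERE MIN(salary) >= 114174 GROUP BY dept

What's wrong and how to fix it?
Bug: Aggregates like MIN are computed per group after WHERE runs

Fix: Use HAVING for the per-group MIN condition

Corrected query:
SELECT dept, MIN(salary) FROM employees GROUP BY dept HAVING MIN(salary) >= 114174

Result:
dept        | MIN(salary)
------------+------------
Engineering | 119022     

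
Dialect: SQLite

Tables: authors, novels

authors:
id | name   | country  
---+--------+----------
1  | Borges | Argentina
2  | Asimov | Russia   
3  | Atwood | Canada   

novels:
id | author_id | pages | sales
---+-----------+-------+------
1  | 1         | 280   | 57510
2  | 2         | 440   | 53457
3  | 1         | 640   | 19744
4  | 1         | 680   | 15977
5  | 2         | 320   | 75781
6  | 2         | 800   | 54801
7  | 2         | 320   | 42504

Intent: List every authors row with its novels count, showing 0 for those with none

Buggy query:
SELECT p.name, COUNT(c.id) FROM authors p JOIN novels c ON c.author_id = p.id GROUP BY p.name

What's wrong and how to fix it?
Bug: INNER JOIN drops authors rows that have no matching novels rows

Fix: Switch to LEFT JOIN to retain unmatched parent rows

Corrected query:
SELECT p.name, COUNT(c.id) FROM authors p LEFT JOIN novels c ON c.author_id = p.id GROUP BY p.name

Result:
name   | COUNT(c.id)
-------+------------
Asimov | 4          
Atwood | 0          
Borges | 3          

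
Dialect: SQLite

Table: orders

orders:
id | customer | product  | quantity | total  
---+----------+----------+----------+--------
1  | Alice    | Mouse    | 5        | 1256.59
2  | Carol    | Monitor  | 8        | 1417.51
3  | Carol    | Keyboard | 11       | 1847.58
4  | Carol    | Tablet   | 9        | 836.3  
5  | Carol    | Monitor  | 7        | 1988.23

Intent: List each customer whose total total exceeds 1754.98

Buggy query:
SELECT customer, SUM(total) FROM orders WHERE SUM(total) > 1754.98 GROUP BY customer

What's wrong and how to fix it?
Bug: Aggregate functions cannot appear in a WHERE clause

Fix: Use HAVING (which filters groups after aggregation) instead of WHERE

Corrected query:
SELECT customer, SUM(total) FROM orders GROUP BY customer HAVING SUM(total) > 1754.98

Result:
customer | SUM(total)
---------+-----------
Carol    | 6089.62   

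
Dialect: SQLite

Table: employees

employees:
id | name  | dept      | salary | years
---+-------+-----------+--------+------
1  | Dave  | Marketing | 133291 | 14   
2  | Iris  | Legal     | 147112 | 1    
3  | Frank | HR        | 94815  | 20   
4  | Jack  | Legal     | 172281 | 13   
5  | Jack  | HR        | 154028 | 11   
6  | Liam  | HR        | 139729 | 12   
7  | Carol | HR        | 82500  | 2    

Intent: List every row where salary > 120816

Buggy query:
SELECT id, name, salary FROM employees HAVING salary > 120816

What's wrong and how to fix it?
Bug: This is a non-aggregate query (no GROUP BY, no aggregates), so in SQLite the HAVING clause is invalid here; a row-level condition belongs in WHERE

Fix: Use WHERE for row-level filtering

Corrected query:
SELECT id, name, salary FROM employees WHERE salary > 120816

Result:
id | name | salary
---+------+-------
1  | Dave | 133291
2  | Iris | 147112
4  | Jack | 172281
5  | Jack | 154028
6  | Liam | 139729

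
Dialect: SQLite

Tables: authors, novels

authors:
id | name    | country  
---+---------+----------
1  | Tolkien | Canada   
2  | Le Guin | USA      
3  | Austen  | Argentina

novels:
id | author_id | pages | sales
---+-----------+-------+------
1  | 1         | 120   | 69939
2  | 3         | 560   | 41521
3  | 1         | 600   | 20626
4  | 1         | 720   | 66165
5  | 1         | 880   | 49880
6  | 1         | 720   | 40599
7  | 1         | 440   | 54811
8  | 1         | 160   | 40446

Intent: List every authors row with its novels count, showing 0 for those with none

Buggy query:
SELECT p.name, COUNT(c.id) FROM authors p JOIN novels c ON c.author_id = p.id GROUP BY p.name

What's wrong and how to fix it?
Bug: INNER JOIN drops authors rows that have no matching novels rows

Fix: Switch to LEFT JOIN to retain unmatched parent rows

Corrected query:
SELECT p.name, COUNT(c.id) FROM authors p LEFT JOIN novels c ON c.author_id = p.id GROUP BY p.name

Result:
name    | COUNT(c.id)
--------+------------
Austen  | 1          
Le Guin | 0          
Tolkien | 7          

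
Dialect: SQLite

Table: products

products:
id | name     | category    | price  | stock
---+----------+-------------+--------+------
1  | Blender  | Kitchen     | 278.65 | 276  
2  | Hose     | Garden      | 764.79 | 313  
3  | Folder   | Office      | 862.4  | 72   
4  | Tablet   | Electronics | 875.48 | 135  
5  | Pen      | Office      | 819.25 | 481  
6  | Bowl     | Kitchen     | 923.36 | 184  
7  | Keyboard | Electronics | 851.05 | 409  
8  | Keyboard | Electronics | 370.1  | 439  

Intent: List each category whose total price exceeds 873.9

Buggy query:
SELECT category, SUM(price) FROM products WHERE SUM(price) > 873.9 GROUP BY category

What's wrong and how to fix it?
Bug: Aggregate functions cannot appear in a WHERE clause

Fix: Use HAVING (which filters groups after aggregation) instead of WHERE

Corrected query:
SELECT category, SUM(price) FROM products GROUP BY category HAVING SUM(price) > 873.9

Result:
category    | SUM(price)
------------+-----------
Electronics | 2096.63   
Kitchen     | 1202.01   
Office      | 1681.65   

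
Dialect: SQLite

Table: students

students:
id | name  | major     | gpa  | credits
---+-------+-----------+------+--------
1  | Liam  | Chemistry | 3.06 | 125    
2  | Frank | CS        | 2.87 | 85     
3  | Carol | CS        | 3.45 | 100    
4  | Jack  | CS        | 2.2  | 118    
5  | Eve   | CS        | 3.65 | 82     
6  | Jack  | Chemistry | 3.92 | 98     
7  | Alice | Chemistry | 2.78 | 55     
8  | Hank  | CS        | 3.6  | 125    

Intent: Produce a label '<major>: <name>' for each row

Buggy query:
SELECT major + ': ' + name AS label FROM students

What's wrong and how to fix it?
Bug: SQLite uses || for string concatenation; + coerces text to numbers (yielding 0)

Fix: Use the || operator for string concatenation

Corrected query:
SELECT major || ': ' || name AS label FROM students

Result:
label           
----------------
Chemistry: Liam 
CS: Frank       
CS: Carol       
CS: Jack        
CS: Eve         
Chemistry: Jack 
Chemistry: Alice
CS: Hank        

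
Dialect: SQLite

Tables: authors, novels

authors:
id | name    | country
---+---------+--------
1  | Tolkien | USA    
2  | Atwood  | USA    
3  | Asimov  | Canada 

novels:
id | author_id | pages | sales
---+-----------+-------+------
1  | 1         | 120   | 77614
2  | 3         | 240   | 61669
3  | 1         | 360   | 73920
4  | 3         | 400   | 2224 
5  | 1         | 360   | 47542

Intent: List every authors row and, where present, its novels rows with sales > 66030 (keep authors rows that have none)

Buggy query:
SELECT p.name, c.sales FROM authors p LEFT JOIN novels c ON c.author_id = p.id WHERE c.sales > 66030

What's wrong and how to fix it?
Bug: Filtering c.sales in WHERE discards the NULL rows produced by LEFT JOIN, turning it into an inner join

Fix: Put 'c.sales > 66030' in the JOIN's ON clause instead of WHERE

Corrected query:
SELECT p.name, c.sales FROM authors p LEFT JOIN novels c ON c.author_id = p.id AND c.sales > 66030

Result:
name    | sales
--------+------
Tolkien | 73920
Tolkien | 77614
Atwood  | NULL 
Asimov  | NULL 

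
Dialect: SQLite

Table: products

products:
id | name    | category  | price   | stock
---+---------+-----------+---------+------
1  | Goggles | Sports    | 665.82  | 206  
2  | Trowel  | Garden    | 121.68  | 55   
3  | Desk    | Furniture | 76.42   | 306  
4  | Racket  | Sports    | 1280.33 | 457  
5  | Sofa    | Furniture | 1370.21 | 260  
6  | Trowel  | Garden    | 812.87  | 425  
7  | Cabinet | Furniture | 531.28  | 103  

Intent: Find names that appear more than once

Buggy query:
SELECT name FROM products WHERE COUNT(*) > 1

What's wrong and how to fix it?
Bug: COUNT(*) is an aggregate and cannot be used in WHERE

Fix: Group first, then use HAVING for the count condition

Corrected query:
SELECT name FROM products GROUP BY name HAVING COUNT(*) > 1

Result:
name  
------
Trowel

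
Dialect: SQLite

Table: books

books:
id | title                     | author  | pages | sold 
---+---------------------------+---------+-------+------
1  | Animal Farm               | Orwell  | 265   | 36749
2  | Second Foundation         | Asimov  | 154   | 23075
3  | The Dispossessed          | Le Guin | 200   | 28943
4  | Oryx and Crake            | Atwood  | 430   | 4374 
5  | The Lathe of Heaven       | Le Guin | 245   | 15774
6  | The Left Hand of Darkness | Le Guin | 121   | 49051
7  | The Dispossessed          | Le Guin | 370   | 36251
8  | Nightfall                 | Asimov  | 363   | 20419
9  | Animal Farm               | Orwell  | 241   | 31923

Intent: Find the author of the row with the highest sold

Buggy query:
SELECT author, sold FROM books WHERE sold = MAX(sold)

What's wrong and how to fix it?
Bug: MAX(sold) is an aggregate and cannot be used directly in WHERE

Fix: Wrap MAX in a scalar subquery so WHERE compares against a single value

Corrected query:
SELECT author, sold FROM books WHERE sold = (SELECT MAX(sold) FROM books)

Result:
author  | sold 
--------+------
Le Guin | 49051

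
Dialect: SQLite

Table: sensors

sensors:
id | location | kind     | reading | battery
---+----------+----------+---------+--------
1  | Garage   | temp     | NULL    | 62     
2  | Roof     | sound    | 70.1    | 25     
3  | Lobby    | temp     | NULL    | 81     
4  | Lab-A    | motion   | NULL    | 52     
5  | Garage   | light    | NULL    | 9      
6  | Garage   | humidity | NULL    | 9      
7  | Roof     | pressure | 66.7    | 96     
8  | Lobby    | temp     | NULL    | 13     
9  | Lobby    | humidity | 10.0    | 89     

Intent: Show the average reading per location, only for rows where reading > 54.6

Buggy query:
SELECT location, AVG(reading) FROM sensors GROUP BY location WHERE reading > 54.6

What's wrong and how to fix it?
Bug: WHERE cannot follow GROUP BY

Fix: Place WHERE between FROM and GROUP BY

Corrected query:
SELECT location, AVG(reading) FROM sensors WHERE reading > 54.6 GROUP BY location

Result:
location | AVG(reading)
---------+-------------
Roof     | 68.4        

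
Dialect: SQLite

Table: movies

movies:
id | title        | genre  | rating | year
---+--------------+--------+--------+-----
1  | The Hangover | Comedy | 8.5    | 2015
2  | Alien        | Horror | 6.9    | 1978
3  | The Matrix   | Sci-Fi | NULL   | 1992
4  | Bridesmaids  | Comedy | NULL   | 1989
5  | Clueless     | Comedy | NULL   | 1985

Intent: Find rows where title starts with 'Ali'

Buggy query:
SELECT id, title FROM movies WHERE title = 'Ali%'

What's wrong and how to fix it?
Bug: '=' compares the literal string including the % character; pattern matching needs LIKE

Fix: Replace '=' with LIKE so 'Ali%' is treated as a pattern

Corrected query:
SELECT id, title FROM movies WHERE title LIKE 'Ali%'

Result:
id | title
---+------
2  | Alien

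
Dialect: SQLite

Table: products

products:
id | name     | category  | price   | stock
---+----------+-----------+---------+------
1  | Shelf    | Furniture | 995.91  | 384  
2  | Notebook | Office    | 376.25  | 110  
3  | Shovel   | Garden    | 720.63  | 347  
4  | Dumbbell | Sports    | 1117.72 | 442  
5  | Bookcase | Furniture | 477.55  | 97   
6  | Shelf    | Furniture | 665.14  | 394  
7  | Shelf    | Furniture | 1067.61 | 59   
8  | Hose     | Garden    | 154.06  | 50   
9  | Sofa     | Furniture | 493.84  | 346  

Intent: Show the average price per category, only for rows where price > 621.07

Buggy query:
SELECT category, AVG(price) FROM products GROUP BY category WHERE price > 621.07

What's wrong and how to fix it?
Bug: Row-level WHERE must come before GROUP BY in the clause order

Fix: Place WHERE between FROM and GROUP BY

Corrected query:
SELECT category, AVG(price) FROM products WHERE price > 621.07 GROUP BY category

Result:
category  | AVG(price)
----------+-----------
Furniture | 909.553333
Garden    | 720.63    
Sports    | 1117.72   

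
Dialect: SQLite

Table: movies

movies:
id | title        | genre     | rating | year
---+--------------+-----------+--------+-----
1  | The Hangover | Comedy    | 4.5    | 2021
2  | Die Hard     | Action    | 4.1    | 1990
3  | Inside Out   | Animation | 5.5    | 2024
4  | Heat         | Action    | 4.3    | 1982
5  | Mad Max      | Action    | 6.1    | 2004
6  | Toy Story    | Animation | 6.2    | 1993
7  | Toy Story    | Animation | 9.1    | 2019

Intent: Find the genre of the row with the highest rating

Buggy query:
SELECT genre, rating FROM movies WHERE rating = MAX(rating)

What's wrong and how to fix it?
Bug: MAX(rating) is an aggregate and cannot be used directly in WHERE

Fix: Use a subquery: WHERE rating = (SELECT MAX(rating) FROM movies)

Corrected query:
SELECT genre, rating FROM movies WHERE rating = (SELECT MAX(rating) FROM movies)

Result:
genre     | rating
----------+-------
Animation | 9.1   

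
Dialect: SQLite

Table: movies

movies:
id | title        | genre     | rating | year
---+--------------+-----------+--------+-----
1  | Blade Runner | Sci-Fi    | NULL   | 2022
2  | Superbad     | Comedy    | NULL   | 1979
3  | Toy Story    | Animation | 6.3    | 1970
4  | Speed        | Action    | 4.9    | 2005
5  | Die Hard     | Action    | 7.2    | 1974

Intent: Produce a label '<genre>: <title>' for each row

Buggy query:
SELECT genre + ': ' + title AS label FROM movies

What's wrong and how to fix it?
Bug: SQLite uses || for string concatenation; + coerces text to numbers (yielding 0)

Fix: Use the || operator for string concatenation

Corrected query:
SELECT genre || ': ' || title AS label FROM movies

Result:
label               
--------------------
Sci-Fi: Blade Runner
Comedy: Superbad    
Animation: Toy Story
Action: Speed       
Action: Die Hard    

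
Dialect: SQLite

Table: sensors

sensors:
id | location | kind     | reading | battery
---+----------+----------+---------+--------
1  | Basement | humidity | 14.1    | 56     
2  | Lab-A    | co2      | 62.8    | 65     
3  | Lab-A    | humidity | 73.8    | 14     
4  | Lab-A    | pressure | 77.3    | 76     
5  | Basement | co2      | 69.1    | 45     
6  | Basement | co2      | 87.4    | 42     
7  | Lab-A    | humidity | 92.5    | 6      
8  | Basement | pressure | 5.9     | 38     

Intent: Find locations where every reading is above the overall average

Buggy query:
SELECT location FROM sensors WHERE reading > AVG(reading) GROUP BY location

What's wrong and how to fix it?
Bug: AVG() is an aggregate; it can't sit directly in WHERE

Fix: Compute the overall average in a scalar subquery and compare each group's MIN against it in HAVING

Corrected query:
SELECT location FROM sensors GROUP BY location HAVING MIN(reading) > (SELECT AVG(reading) FROM sensors)

Result:
location
--------
Lab-A   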